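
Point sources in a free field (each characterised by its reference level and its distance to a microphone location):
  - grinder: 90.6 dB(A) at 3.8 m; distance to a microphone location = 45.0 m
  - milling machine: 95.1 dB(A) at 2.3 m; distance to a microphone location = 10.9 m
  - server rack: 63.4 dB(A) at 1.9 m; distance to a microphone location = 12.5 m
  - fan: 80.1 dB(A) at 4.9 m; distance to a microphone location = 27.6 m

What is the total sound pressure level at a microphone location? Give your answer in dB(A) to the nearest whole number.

Propagate each source to the receiver with L = L_ref − 20·log₁₀(r/r_ref), then add intensities.
grinder: 90.6 − 20·log₁₀(45.0/3.8) = 90.6 − 21.47 = 69.13 dB(A).
milling machine: 95.1 − 20·log₁₀(10.9/2.3) = 95.1 − 13.51 = 81.59 dB(A).
server rack: 63.4 − 20·log₁₀(12.5/1.9) = 63.4 − 16.36 = 47.04 dB(A).
fan: 80.1 − 20·log₁₀(27.6/4.9) = 80.1 − 15.01 = 65.09 dB(A).
Σ 10^(L/10) = 1.555e+08 → L_total = 10·log₁₀(1.555e+08) = 81.92 dB(A).

82 dB(A)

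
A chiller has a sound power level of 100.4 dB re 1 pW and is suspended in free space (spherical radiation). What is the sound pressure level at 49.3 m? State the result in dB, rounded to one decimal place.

L_p = L_w − 10·log₁₀(4π·r²) with r = 49.3 m.
4π·r² = 3.054e+04 m², 10·log₁₀ of that is 44.849 dB.
L_p = 100.4 − 44.849 = 55.55 dB.

55.6 dB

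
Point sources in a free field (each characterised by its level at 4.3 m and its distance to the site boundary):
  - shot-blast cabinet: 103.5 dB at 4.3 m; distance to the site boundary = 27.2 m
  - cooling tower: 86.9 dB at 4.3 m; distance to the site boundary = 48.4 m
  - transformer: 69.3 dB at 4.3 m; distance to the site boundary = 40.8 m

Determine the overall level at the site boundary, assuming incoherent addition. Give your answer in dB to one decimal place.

Propagate each source to the receiver with L = L_ref − 20·log₁₀(r/r_ref), then add intensities.
shot-blast cabinet: 103.5 − 20·log₁₀(27.2/4.3) = 103.5 − 16.02 = 87.48 dB.
cooling tower: 86.9 − 20·log₁₀(48.4/4.3) = 86.9 − 21.03 = 65.87 dB.
transformer: 69.3 − 20·log₁₀(40.8/4.3) = 69.3 − 19.54 = 49.76 dB.
Σ 10^(L/10) = 5.635e+08 → L_total = 10·log₁₀(5.635e+08) = 87.51 dB.

87.5 dB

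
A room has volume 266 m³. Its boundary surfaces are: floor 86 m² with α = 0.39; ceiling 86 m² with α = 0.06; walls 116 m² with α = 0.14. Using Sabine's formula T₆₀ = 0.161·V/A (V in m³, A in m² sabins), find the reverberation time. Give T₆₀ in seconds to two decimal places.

0.78 s

Summing Sᵢαᵢ: 86·0.39 + 86·0.06 + 116·0.14 = 54.94 m².
T₆₀ = 0.161·V/A = 0.161·266/54.94 = 0.780 s.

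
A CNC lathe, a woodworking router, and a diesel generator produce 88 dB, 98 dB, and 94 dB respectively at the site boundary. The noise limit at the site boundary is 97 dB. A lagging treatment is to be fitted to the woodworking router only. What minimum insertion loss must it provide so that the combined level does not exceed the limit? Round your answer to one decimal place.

5.3 dB

Fixed contribution from the other sources: Σ 10^(L/10) = 10^(88/10) + 10^(94/10) = 3.143e+09 (94.97 dB).
To meet 97 dB overall, the treated woodworking router may contribute at most 10^(97/10) − 3.143e+09 = 1.869e+09, i.e. 92.72 dB.
So the woodworking router must be reduced from 98 to 92.72 dB: IL = 5.28 dB.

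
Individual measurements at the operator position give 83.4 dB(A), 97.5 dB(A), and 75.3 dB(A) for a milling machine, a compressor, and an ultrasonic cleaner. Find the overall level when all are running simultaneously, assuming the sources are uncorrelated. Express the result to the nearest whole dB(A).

98 dB(A)

Incoherent sources combine by intensity addition: L_total = 10·log₁₀(Σ 10^(L_i/10)).
Σ 10^(L/10) = 10^(83.4/10) + 10^(97.5/10) + 10^(75.3/10) = 5.876e+09.
L_total = 10·log₁₀(5.876e+09) = 97.69 dB(A).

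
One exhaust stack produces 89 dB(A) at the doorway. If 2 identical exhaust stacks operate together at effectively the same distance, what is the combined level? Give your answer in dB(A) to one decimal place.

With 2 equal, uncorrelated contributions the intensity is 2× that of one unit, giving a rise of 10·log₁₀ 2.
L_total = 89 + 10·log₁₀(2) = 89 + 3.010 = 92.01 dB(A).

92.0 dB(A)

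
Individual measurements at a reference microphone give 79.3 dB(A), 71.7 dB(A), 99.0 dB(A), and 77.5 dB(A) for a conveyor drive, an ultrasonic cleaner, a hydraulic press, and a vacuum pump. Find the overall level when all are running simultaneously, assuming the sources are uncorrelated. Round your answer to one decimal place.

99.1 dB(A)

For uncorrelated sources the intensities add, so convert each level to linear form, sum, and take 10·log₁₀ of the total.
Σ 10^(L/10) = 10^(79.3/10) + 10^(71.7/10) + 10^(99.0/10) + 10^(77.5/10) = 8.099e+09.
L_total = 10·log₁₀(8.099e+09) = 99.08 dB(A).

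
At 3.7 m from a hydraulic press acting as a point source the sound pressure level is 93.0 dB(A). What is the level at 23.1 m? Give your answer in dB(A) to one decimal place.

77.1 dB(A)

Spherical spreading from a point source gives a 20·log₁₀(r₂/r₁) drop.
L₂ = 93.0 − 20·log₁₀(23.1/3.7) = 93.0 − 15.908 = 77.09 dB(A).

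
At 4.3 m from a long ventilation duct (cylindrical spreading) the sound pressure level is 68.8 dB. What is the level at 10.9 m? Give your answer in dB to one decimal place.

64.8 dB

For a line source, L₂ = L₁ − 10·log₁₀(r₂/r₁).
L₂ = 68.8 − 10·log₁₀(10.9/4.3) = 68.8 − 4.040 = 64.76 dB.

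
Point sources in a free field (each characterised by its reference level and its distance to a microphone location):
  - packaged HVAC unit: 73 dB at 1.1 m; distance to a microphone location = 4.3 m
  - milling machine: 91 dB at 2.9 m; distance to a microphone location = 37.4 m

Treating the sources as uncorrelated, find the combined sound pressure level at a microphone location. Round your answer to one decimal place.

69.5 dB

Propagate each source to the receiver with L = L_ref − 20·log₁₀(r/r_ref), then add intensities.
packaged HVAC unit: 73 − 20·log₁₀(4.3/1.1) = 73 − 11.84 = 61.16 dB.
milling machine: 91 − 20·log₁₀(37.4/2.9) = 91 − 22.21 = 68.79 dB.
Σ 10^(L/10) = 8.875e+06 → L_total = 10·log₁₀(8.875e+06) = 69.48 dB.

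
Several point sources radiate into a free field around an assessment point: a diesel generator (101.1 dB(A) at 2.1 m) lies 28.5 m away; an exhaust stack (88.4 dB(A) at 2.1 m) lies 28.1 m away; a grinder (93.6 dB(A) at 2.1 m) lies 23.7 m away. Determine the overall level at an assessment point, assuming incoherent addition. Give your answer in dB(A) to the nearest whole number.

80 dB(A)

Apply inverse-square spreading to bring every level to the receiver, then sum 10^(L/10).
diesel generator: 101.1 − 20·log₁₀(28.5/2.1) = 101.1 − 22.65 = 78.45 dB(A).
exhaust stack: 88.4 − 20·log₁₀(28.1/2.1) = 88.4 − 22.53 = 65.87 dB(A).
grinder: 93.6 − 20·log₁₀(23.7/2.1) = 93.6 − 21.05 = 72.55 dB(A).
Σ 10^(L/10) = 9.179e+07 → L_total = 10·log₁₀(9.179e+07) = 79.63 dB(A).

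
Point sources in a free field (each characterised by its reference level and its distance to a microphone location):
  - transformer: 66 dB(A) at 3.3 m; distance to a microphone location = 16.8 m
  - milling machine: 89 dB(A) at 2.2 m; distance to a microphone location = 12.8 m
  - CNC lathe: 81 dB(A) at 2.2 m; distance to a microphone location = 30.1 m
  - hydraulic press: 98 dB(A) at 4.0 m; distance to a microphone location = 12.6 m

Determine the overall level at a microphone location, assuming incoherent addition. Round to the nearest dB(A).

88 dB(A)

First find each source's level at the receiver (point-source: −20·log₁₀(r/r_ref)), then combine on an intensity basis.
transformer: 66 − 20·log₁₀(16.8/3.3) = 66 − 14.14 = 51.86 dB(A).
milling machine: 89 − 20·log₁₀(12.8/2.2) = 89 − 15.30 = 73.70 dB(A).
CNC lathe: 81 − 20·log₁₀(30.1/2.2) = 81 − 22.72 = 58.28 dB(A).
hydraulic press: 98 − 20·log₁₀(12.6/4.0) = 98 − 9.97 = 88.03 dB(A).
Σ 10^(L/10) = 6.602e+08 → L_total = 10·log₁₀(6.602e+08) = 88.20 dB(A).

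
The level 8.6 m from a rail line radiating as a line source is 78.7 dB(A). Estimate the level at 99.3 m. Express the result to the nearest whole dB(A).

68 dB(A)

Cylindrical spreading from a line source gives a 10·log₁₀(r₂/r₁) drop.
L₂ = 78.7 − 10·log₁₀(99.3/8.6) = 78.7 − 10.625 = 68.08 dB(A).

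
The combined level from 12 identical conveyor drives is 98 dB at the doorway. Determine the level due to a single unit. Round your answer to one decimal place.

87.2 dB

Dividing the total intensity by 12 lowers the level by 10·log₁₀ 12 = 10.792 dB: L₁ = 98 − 10.792.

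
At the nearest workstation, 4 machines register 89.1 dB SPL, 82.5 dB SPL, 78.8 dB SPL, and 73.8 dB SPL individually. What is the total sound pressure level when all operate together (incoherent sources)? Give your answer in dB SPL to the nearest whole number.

For uncorrelated sources the intensities add, so convert each level to linear form, sum, and take 10·log₁₀ of the total.
Σ 10^(L/10) = 10^(89.1/10) + 10^(82.5/10) + 10^(78.8/10) + 10^(73.8/10) = 1.091e+09.
L_total = 10·log₁₀(1.091e+09) = 90.38 dB SPL.

90 dB SPL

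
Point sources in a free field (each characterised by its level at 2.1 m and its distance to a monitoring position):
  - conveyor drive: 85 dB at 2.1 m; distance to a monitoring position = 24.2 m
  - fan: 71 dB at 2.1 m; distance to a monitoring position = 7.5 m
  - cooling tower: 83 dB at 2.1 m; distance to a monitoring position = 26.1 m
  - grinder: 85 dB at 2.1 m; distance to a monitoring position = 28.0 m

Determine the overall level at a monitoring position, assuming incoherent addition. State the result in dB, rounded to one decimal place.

68.1 dB

Apply inverse-square spreading to bring every level to the receiver, then sum 10^(L/10).
conveyor drive: 85 − 20·log₁₀(24.2/2.1) = 85 − 21.23 = 63.77 dB.
fan: 71 − 20·log₁₀(7.5/2.1) = 71 − 11.06 = 59.94 dB.
cooling tower: 83 − 20·log₁₀(26.1/2.1) = 83 − 21.89 = 61.11 dB.
grinder: 85 − 20·log₁₀(28.0/2.1) = 85 − 22.50 = 62.50 dB.
Σ 10^(L/10) = 6.439e+06 → L_total = 10·log₁₀(6.439e+06) = 68.09 dB.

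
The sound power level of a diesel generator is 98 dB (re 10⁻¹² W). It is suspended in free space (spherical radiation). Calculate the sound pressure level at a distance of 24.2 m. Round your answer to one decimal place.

The power spreads over a sphere of area 4π·r², so L_p = L_w − 10·log₁₀(4π·r²).
4π·r² = 7359 m², 10·log₁₀ of that is 38.668 dB.
L_p = 98 − 38.668 = 59.33 dB.

59.3 dB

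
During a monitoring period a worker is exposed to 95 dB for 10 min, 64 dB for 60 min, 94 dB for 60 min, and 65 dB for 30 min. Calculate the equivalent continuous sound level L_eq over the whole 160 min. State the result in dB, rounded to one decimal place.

90.6 dB

Weight each interval's intensity by its duration and average over T = 160 min:
Σ tᵢ·10^(Lᵢ/10) = 10·10^(95/10) + 60·10^(64/10) + 60·10^(94/10) + 30·10^(65/10) = 1.826e+11.
L_eq = 10·log₁₀(1.826e+11/160) = 90.57 dB.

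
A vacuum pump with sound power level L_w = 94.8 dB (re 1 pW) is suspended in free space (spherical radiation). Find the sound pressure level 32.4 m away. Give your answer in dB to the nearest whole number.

Free-field spherical radiation: L_p = L_w − 10·log₁₀(4π·r²), r = 32.4 m.
4π·r² = 1.319e+04 m², 10·log₁₀ of that is 41.203 dB.
L_p = 94.8 − 41.203 = 53.60 dB.

54 dB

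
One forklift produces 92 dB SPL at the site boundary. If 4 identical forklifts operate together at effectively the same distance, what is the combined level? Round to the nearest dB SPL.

98 dB SPL

N identical incoherent sources raise the level by 10·log₁₀ N.
L_total = 92 + 10·log₁₀(4) = 92 + 6.021 = 98.02 dB SPL.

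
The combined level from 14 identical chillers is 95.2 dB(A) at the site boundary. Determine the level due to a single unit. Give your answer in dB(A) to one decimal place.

For N identical incoherent sources L_total = L₁ + 10·log₁₀ N, so L₁ = 95.2 − 10·log₁₀(14) = 95.2 − 11.461.

83.7 dB(A)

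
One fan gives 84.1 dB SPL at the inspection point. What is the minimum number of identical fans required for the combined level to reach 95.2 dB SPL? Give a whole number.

13

The shortfall is 95.2 − 84.1 = 11.1 dB, and N units add 10·log₁₀ N, so need 10·log₁₀ N ≥ 11.1.
N ≥ 10^(11.1/10) = 12.882, so N = 13.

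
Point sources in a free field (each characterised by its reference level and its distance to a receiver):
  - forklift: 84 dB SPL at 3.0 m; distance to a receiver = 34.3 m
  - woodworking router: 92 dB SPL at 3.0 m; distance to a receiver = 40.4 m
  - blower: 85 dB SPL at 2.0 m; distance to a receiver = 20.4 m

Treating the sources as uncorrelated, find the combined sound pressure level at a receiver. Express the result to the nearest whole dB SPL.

First find each source's level at the receiver (point-source: −20·log₁₀(r/r_ref)), then combine on an intensity basis.
forklift: 84 − 20·log₁₀(34.3/3.0) = 84 − 21.16 = 62.84 dB SPL.
woodworking router: 92 − 20·log₁₀(40.4/3.0) = 92 − 22.59 = 69.41 dB SPL.
blower: 85 − 20·log₁₀(20.4/2.0) = 85 − 20.17 = 64.83 dB SPL.
Σ 10^(L/10) = 1.370e+07 → L_total = 10·log₁₀(1.370e+07) = 71.37 dB SPL.

71 dB SPL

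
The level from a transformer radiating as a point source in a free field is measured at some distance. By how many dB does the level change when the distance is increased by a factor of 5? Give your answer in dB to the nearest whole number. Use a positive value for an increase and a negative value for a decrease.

Point-source spreading: ΔL = −20·log₁₀(r₂/r₁).
ΔL = −20·log₁₀(5) = -13.98 dB.

-14 dB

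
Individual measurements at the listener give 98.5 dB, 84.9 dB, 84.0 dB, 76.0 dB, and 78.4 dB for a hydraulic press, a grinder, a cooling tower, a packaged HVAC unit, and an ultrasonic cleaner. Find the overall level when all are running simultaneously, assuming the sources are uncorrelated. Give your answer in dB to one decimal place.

For uncorrelated sources the intensities add, so convert each level to linear form, sum, and take 10·log₁₀ of the total.
Σ 10^(L/10) = 10^(98.5/10) + 10^(84.9/10) + 10^(84.0/10) + 10^(76.0/10) + 10^(78.4/10) = 7.749e+09.
L_total = 10·log₁₀(7.749e+09) = 98.89 dB.

98.9 dB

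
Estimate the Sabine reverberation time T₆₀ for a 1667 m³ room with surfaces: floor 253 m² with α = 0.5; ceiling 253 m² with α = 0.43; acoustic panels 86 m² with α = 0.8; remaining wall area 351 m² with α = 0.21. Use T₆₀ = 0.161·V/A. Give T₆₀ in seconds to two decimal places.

Summing Sᵢαᵢ: 253·0.5 + 253·0.43 + 86·0.8 + 351·0.21 = 377.80 m².
T₆₀ = 0.161·V/A = 0.161·1667/377.80 = 0.710 s.

0.71 s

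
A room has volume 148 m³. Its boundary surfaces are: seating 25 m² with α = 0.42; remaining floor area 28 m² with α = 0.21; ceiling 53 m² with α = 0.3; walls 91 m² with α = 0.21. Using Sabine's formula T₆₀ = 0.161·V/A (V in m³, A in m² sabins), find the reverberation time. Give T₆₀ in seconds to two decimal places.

Total absorption A = 25·0.42 + 28·0.21 + 53·0.3 + 91·0.21 = 51.39 m² sabins.
T₆₀ = 0.161·V/A = 0.161·148/51.39 = 0.464 s.

0.46 s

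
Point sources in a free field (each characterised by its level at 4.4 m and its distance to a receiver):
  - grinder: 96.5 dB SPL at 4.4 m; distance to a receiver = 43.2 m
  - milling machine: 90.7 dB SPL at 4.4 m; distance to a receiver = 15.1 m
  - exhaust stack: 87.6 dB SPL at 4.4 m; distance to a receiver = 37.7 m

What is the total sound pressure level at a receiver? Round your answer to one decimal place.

Apply inverse-square spreading to bring every level to the receiver, then sum 10^(L/10).
grinder: 96.5 − 20·log₁₀(43.2/4.4) = 96.5 − 19.84 = 76.66 dB SPL.
milling machine: 90.7 − 20·log₁₀(15.1/4.4) = 90.7 − 10.71 = 79.99 dB SPL.
exhaust stack: 87.6 − 20·log₁₀(37.7/4.4) = 87.6 − 18.66 = 68.94 dB SPL.
Σ 10^(L/10) = 1.539e+08 → L_total = 10·log₁₀(1.539e+08) = 81.87 dB SPL.

81.9 dB SPL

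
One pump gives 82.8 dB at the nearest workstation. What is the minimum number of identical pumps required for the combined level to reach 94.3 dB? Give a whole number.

Need L₁ + 10·log₁₀ N ≥ 94.3, i.e. log₁₀ N ≥ 1.15.
N ≥ 10^(11.5/10) = 14.125, so N = 15.

15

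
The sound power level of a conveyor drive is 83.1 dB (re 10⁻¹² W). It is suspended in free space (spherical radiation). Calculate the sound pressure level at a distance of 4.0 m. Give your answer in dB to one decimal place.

60.1 dB

L_p = L_w − 10·log₁₀(4π·r²) with r = 4.0 m.
4π·r² = 201.1 m², 10·log₁₀ of that is 23.033 dB.
L_p = 83.1 − 23.033 = 60.07 dB.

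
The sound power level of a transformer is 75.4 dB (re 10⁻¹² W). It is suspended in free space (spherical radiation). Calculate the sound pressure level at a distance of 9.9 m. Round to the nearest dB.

Free-field spherical radiation: L_p = L_w − 10·log₁₀(4π·r²), r = 9.9 m.
4π·r² = 1232 m², 10·log₁₀ of that is 30.905 dB.
L_p = 75.4 − 30.905 = 44.50 dB.

44 dB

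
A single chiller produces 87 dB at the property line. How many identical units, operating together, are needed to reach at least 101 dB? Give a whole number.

26

The shortfall is 101 − 87 = 14.0 dB, and N units add 10·log₁₀ N, so need 10·log₁₀ N ≥ 14.0.
N ≥ 10^(14.0/10) = 25.119, so N = 26.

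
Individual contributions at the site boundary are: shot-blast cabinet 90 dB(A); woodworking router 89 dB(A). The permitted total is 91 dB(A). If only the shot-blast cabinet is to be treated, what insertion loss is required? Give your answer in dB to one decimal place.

The untreated sources together contribute 10^(89/10) = 7.943e+08, i.e. 89.00 dB(A).
The limit corresponds to 10^(91/10) = 1.259e+09; subtracting the fixed part leaves 4.646e+08 for the shot-blast cabinet, i.e. 86.67 dB(A).
Required insertion loss = 90 − 86.67 = 3.33 dB.

3.3 dB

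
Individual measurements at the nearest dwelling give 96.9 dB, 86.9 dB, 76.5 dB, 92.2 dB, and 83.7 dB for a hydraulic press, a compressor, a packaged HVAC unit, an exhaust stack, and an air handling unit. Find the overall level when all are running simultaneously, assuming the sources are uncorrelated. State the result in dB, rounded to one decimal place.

Incoherent sources combine by intensity addition: L_total = 10·log₁₀(Σ 10^(L_i/10)).
Σ 10^(L/10) = 10^(96.9/10) + 10^(86.9/10) + 10^(76.5/10) + 10^(92.2/10) + 10^(83.7/10) = 7.326e+09.
L_total = 10·log₁₀(7.326e+09) = 98.65 dB.

98.6 dB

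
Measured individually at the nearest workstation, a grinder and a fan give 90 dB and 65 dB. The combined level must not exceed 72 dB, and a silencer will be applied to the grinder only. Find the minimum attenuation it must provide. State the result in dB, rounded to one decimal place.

19.0 dB

The untreated sources together contribute 10^(65/10) = 3.162e+06, i.e. 65.00 dB.
To meet 72 dB overall, the treated grinder may contribute at most 10^(72/10) − 3.162e+06 = 1.269e+07, i.e. 71.03 dB.
So the grinder must be reduced from 90 to 71.03 dB: IL = 18.97 dB.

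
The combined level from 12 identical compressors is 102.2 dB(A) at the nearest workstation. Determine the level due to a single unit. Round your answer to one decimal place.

For N identical incoherent sources L_total = L₁ + 10·log₁₀ N, so L₁ = 102.2 − 10·log₁₀(12) = 102.2 − 10.792.

91.4 dB(A)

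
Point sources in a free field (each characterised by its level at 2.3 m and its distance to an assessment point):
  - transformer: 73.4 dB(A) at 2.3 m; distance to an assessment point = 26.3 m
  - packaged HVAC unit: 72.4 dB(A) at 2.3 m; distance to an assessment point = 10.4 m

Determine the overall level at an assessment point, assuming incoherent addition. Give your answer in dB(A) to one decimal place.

Propagate each source to the receiver with L = L_ref − 20·log₁₀(r/r_ref), then add intensities.
transformer: 73.4 − 20·log₁₀(26.3/2.3) = 73.4 − 21.16 = 52.24 dB(A).
packaged HVAC unit: 72.4 − 20·log₁₀(10.4/2.3) = 72.4 − 13.11 = 59.29 dB(A).
Σ 10^(L/10) = 1.017e+06 → L_total = 10·log₁₀(1.017e+06) = 60.07 dB(A).

60.1 dB(A)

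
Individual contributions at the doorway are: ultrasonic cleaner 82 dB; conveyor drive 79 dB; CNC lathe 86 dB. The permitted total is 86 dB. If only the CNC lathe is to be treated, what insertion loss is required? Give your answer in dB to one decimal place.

4.0 dB

Everything except the CNC lathe sums to 10^(82/10) + 10^(79/10) = 2.379e+08 in linear terms, 83.76 dB.
To meet 86 dB overall, the treated CNC lathe may contribute at most 10^(86/10) − 2.379e+08 = 1.602e+08, i.e. 82.05 dB.
So the CNC lathe must be reduced from 86 to 82.05 dB: IL = 3.95 dB.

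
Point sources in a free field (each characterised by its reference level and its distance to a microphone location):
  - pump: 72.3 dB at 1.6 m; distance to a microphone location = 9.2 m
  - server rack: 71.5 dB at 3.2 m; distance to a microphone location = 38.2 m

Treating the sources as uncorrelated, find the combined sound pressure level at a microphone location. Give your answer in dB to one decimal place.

Propagate each source to the receiver with L = L_ref − 20·log₁₀(r/r_ref), then add intensities.
pump: 72.3 − 20·log₁₀(9.2/1.6) = 72.3 − 15.19 = 57.11 dB.
server rack: 71.5 − 20·log₁₀(38.2/3.2) = 71.5 − 21.54 = 49.96 dB.
Σ 10^(L/10) = 6.128e+05 → L_total = 10·log₁₀(6.128e+05) = 57.87 dB.

57.9 dB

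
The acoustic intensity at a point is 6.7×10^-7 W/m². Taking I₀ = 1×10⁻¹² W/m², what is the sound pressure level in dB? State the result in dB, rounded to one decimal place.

58.3 dB

Dividing by I₀ shifts the exponent by 12: I/I₀ = 6.7×10^5.
L = 10·(0.8261 + 5) = 58.26 dB.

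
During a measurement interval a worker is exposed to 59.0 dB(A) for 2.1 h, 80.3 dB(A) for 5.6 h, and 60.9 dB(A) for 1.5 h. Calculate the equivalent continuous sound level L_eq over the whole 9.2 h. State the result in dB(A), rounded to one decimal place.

78.2 dB(A)

Weight each interval's intensity by its duration and average over T = 9.2 h:
Σ tᵢ·10^(Lᵢ/10) = 2.1·10^(59.0/10) + 5.6·10^(80.3/10) + 1.5·10^(60.9/10) = 6.036e+08.
L_eq = 10·log₁₀(6.036e+08/9.2) = 78.17 dB(A).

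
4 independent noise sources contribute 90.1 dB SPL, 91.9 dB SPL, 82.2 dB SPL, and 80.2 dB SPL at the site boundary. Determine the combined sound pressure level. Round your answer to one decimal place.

94.5 dB SPL

For uncorrelated sources the intensities add, so convert each level to linear form, sum, and take 10·log₁₀ of the total.
Σ 10^(L/10) = 10^(90.1/10) + 10^(91.9/10) + 10^(82.2/10) + 10^(80.2/10) = 2.843e+09.
L_total = 10·log₁₀(2.843e+09) = 94.54 dB SPL.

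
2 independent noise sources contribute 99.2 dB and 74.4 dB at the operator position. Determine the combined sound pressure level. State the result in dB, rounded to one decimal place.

99.2 dB

For uncorrelated sources the intensities add, so convert each level to linear form, sum, and take 10·log₁₀ of the total.
Σ 10^(L/10) = 10^(99.2/10) + 10^(74.4/10) = 8.345e+09.
L_total = 10·log₁₀(8.345e+09) = 99.21 dB.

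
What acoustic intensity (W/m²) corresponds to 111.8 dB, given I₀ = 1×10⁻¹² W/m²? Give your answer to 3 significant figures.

0.151 W/m²

I = I₀·10^(L/10) = 10⁻¹² × 10^(111.8/10) = 10^(-0.820).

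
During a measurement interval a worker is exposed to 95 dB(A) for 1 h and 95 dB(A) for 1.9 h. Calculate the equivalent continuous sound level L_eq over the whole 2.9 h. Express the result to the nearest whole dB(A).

The energy average is taken in the linear domain: L_eq = 10·log₁₀[(Σ tᵢ·10^(Lᵢ/10))/T], T = 2.9 h.
Σ tᵢ·10^(Lᵢ/10) = 1·10^(95/10) + 1.9·10^(95/10) = 9.171e+09.
L_eq = 10·log₁₀(9.171e+09/2.9) = 95.00 dB(A).

95 dB(A)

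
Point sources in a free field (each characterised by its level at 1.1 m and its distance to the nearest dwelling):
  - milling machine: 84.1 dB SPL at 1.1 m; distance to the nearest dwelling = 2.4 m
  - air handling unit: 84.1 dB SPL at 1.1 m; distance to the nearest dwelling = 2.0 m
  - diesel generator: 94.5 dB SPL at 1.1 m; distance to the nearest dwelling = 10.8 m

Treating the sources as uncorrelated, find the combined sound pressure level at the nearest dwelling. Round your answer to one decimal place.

82.1 dB SPL

Propagate each source to the receiver with L = L_ref − 20·log₁₀(r/r_ref), then add intensities.
milling machine: 84.1 − 20·log₁₀(2.4/1.1) = 84.1 − 6.78 = 77.32 dB SPL.
air handling unit: 84.1 − 20·log₁₀(2.0/1.1) = 84.1 − 5.19 = 78.91 dB SPL.
diesel generator: 94.5 − 20·log₁₀(10.8/1.1) = 94.5 − 19.84 = 74.66 dB SPL.
Σ 10^(L/10) = 1.610e+08 → L_total = 10·log₁₀(1.610e+08) = 82.07 dB SPL.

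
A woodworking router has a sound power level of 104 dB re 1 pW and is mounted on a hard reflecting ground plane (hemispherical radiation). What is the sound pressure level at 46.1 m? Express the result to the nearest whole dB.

63 dB

Free-field hemispherical radiation: L_p = L_w − 10·log₁₀(2π·r²), r = 46.1 m.
2π·r² = 1.335e+04 m², 10·log₁₀ of that is 41.256 dB.
L_p = 104 − 41.256 = 62.74 dB.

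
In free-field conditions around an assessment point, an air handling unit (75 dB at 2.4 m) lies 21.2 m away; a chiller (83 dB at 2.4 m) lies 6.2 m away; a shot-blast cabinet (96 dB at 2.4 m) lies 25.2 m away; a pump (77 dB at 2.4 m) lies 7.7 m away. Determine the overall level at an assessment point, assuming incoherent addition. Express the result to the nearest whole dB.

First find each source's level at the receiver (point-source: −20·log₁₀(r/r_ref)), then combine on an intensity basis.
air handling unit: 75 − 20·log₁₀(21.2/2.4) = 75 − 18.92 = 56.08 dB.
chiller: 83 − 20·log₁₀(6.2/2.4) = 83 − 8.24 = 74.76 dB.
shot-blast cabinet: 96 − 20·log₁₀(25.2/2.4) = 96 − 20.42 = 75.58 dB.
pump: 77 − 20·log₁₀(7.7/2.4) = 77 − 10.13 = 66.87 dB.
Σ 10^(L/10) = 7.128e+07 → L_total = 10·log₁₀(7.128e+07) = 78.53 dB.

79 dB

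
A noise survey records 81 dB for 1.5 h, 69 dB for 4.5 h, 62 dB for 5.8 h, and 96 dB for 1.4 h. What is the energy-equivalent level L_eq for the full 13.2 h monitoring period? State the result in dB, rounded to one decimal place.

L_eq = 10·log₁₀[(1/T)·Σ tᵢ·10^(Lᵢ/10)] with T = 13.2 h.
Σ tᵢ·10^(Lᵢ/10) = 1.5·10^(81/10) + 4.5·10^(69/10) + 5.8·10^(62/10) + 1.4·10^(96/10) = 5.807e+09.
L_eq = 10·log₁₀(5.807e+09/13.2) = 86.43 dB.

86.4 dB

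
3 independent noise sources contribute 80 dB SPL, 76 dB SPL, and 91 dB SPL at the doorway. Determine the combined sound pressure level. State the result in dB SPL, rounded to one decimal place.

For uncorrelated sources the intensities add, so convert each level to linear form, sum, and take 10·log₁₀ of the total.
Σ 10^(L/10) = 10^(80/10) + 10^(76/10) + 10^(91/10) = 1.399e+09.
L_total = 10·log₁₀(1.399e+09) = 91.46 dB SPL.

91.5 dB SPL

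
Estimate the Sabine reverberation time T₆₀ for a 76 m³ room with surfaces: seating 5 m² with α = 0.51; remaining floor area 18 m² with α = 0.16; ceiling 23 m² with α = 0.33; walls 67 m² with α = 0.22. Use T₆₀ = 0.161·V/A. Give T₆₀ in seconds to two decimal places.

Summing Sᵢαᵢ: 5·0.51 + 18·0.16 + 23·0.33 + 67·0.22 = 27.76 m².
T₆₀ = 0.161 × 76 / 27.76 = 0.441 s.

0.44 s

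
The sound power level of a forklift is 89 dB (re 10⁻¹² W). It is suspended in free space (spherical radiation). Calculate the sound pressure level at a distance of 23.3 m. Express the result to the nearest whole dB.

Free-field spherical radiation: L_p = L_w − 10·log₁₀(4π·r²), r = 23.3 m.
4π·r² = 6822 m², 10·log₁₀ of that is 38.339 dB.
L_p = 89 − 38.339 = 50.66 dB.

51 dB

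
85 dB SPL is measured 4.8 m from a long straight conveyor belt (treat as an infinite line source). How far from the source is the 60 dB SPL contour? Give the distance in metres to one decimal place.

Line-source spreading drops the level by 10·log₁₀(r₂/r₁); inverting, r₂/r₁ = 10^(ΔL/10).
r₂ = 4.8·10^((85−60)/10) = 4.8·10^(25.0/10) = 1517.89 m.

1517.9 m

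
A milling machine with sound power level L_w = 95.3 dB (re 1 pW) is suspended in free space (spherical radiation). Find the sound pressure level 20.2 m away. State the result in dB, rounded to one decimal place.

The power spreads over a sphere of area 4π·r², so L_p = L_w − 10·log₁₀(4π·r²).
4π·r² = 5128 m², 10·log₁₀ of that is 37.099 dB.
L_p = 95.3 − 37.099 = 58.20 dB.

58.2 dB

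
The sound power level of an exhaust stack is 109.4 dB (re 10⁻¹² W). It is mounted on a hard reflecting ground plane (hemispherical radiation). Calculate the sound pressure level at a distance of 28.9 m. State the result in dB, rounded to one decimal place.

Free-field hemispherical radiation: L_p = L_w − 10·log₁₀(2π·r²), r = 28.9 m.
2π·r² = 5248 m², 10·log₁₀ of that is 37.200 dB.
L_p = 109.4 − 37.200 = 72.20 dB.

72.2 dB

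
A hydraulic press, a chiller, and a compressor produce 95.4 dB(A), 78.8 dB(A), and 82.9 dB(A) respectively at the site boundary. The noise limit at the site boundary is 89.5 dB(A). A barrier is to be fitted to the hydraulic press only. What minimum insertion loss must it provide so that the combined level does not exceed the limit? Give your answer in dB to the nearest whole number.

Everything except the hydraulic press sums to 10^(78.8/10) + 10^(82.9/10) = 2.708e+08 in linear terms, 84.33 dB(A).
To meet 89.5 dB(A) overall, the treated hydraulic press may contribute at most 10^(89.5/10) − 2.708e+08 = 6.204e+08, i.e. 87.93 dB(A).
So the hydraulic press must be reduced from 95.4 to 87.93 dB(A): IL = 7.47 dB.

7 dB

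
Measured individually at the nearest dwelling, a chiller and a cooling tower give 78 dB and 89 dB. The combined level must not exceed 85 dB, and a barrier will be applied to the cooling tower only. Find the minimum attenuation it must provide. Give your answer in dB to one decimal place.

Everything except the cooling tower sums to 10^(78/10) = 6.310e+07 in linear terms, 78.00 dB.
The limit corresponds to 10^(85/10) = 3.162e+08; subtracting the fixed part leaves 2.531e+08 for the cooling tower, i.e. 84.03 dB.
So the cooling tower must be reduced from 89 to 84.03 dB: IL = 4.97 dB.

5.0 dB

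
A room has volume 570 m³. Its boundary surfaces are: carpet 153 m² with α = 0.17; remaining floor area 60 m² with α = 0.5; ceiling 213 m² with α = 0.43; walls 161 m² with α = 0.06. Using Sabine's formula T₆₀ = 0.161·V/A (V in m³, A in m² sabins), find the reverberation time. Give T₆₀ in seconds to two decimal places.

0.58 s

A = Σ Sᵢαᵢ = 153·0.17 + 60·0.5 + 213·0.43 + 161·0.06 = 157.26 m².
T₆₀ = 0.161 × 570 / 157.26 = 0.584 s.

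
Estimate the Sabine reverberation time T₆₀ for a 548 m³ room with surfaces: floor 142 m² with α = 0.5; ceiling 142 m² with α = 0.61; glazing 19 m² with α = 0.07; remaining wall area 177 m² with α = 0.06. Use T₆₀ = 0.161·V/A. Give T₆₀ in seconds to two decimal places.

0.52 s

Summing Sᵢαᵢ: 142·0.5 + 142·0.61 + 19·0.07 + 177·0.06 = 169.57 m².
T₆₀ = 0.161 × 548 / 169.57 = 0.520 s.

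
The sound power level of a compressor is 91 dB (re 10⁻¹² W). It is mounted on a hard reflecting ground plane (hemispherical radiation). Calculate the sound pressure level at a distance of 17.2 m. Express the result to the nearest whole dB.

58 dB

The power spreads over a hemisphere of area 2π·r², so L_p = L_w − 10·log₁₀(2π·r²).
2π·r² = 1859 m², 10·log₁₀ of that is 32.692 dB.
L_p = 91 − 32.692 = 58.31 dB.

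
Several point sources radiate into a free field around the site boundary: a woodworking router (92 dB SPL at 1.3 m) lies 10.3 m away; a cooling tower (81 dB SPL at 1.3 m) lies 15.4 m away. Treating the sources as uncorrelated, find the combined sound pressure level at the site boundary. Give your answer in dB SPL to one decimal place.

74.2 dB SPL

Apply inverse-square spreading to bring every level to the receiver, then sum 10^(L/10).
woodworking router: 92 − 20·log₁₀(10.3/1.3) = 92 − 17.98 = 74.02 dB SPL.
cooling tower: 81 − 20·log₁₀(15.4/1.3) = 81 − 21.47 = 59.53 dB SPL.
Σ 10^(L/10) = 2.614e+07 → L_total = 10·log₁₀(2.614e+07) = 74.17 dB SPL.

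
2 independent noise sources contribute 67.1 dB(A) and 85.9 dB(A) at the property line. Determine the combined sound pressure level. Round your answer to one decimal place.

86.0 dB(A)

Incoherent sources combine by intensity addition: L_total = 10·log₁₀(Σ 10^(L_i/10)).
Σ 10^(L/10) = 10^(67.1/10) + 10^(85.9/10) = 3.942e+08.
L_total = 10·log₁₀(3.942e+08) = 85.96 dB(A).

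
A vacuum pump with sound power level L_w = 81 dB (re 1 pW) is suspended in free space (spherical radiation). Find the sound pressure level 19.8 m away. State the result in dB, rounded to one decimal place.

44.1 dB

The power spreads over a sphere of area 4π·r², so L_p = L_w − 10·log₁₀(4π·r²).
4π·r² = 4927 m², 10·log₁₀ of that is 36.925 dB.
L_p = 81 − 36.925 = 44.07 dB.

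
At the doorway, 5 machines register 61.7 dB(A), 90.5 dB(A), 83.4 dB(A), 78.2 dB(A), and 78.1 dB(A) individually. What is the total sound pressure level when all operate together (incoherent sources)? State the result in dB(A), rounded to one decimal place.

Incoherent sources combine by intensity addition: L_total = 10·log₁₀(Σ 10^(L_i/10)).
Σ 10^(L/10) = 10^(61.7/10) + 10^(90.5/10) + 10^(83.4/10) + 10^(78.2/10) + 10^(78.1/10) = 1.473e+09.
L_total = 10·log₁₀(1.473e+09) = 91.68 dB(A).

91.7 dB(A)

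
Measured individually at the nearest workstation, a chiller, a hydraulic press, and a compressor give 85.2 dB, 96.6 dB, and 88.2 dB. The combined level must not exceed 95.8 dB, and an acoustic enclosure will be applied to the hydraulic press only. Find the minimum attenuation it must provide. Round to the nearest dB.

Everything except the hydraulic press sums to 10^(85.2/10) + 10^(88.2/10) = 9.918e+08 in linear terms, 89.96 dB.
To meet 95.8 dB overall, the treated hydraulic press may contribute at most 10^(95.8/10) − 9.918e+08 = 2.810e+09, i.e. 94.49 dB.
Required insertion loss = 96.6 − 94.49 = 2.11 dB.

2 dB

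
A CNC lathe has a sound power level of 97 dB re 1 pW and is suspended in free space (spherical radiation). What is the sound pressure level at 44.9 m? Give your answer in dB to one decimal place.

53.0 dB

Free-field spherical radiation: L_p = L_w − 10·log₁₀(4π·r²), r = 44.9 m.
4π·r² = 2.533e+04 m², 10·log₁₀ of that is 44.037 dB.
L_p = 97 − 44.037 = 52.96 dB.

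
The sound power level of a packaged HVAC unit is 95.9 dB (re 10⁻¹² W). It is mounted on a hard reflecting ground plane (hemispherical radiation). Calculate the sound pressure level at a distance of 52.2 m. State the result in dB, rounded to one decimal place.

Free-field hemispherical radiation: L_p = L_w − 10·log₁₀(2π·r²), r = 52.2 m.
2π·r² = 1.712e+04 m², 10·log₁₀ of that is 42.335 dB.
L_p = 95.9 − 42.335 = 53.56 dB.

53.6 dB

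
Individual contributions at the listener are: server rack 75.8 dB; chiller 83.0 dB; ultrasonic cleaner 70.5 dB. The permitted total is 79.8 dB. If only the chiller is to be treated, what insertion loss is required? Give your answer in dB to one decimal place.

Everything except the chiller sums to 10^(75.8/10) + 10^(70.5/10) = 4.924e+07 in linear terms, 76.92 dB.
To meet 79.8 dB overall, the treated chiller may contribute at most 10^(79.8/10) − 4.924e+07 = 4.626e+07, i.e. 76.65 dB.
So the chiller must be reduced from 83.0 to 76.65 dB: IL = 6.35 dB.

6.3 dB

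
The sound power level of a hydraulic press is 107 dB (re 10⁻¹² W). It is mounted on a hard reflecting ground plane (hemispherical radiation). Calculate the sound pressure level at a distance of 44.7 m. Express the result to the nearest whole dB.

L_p = L_w − 10·log₁₀(2π·r²) with r = 44.7 m.
2π·r² = 1.255e+04 m², 10·log₁₀ of that is 40.988 dB.
L_p = 107 − 40.988 = 66.01 dB.

66 dB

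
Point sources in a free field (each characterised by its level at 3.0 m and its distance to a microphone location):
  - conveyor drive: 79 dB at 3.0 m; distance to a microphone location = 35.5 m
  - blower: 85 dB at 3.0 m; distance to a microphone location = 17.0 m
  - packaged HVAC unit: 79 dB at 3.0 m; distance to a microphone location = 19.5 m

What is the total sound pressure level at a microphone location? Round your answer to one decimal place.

First find each source's level at the receiver (point-source: −20·log₁₀(r/r_ref)), then combine on an intensity basis.
conveyor drive: 79 − 20·log₁₀(35.5/3.0) = 79 − 21.46 = 57.54 dB.
blower: 85 − 20·log₁₀(17.0/3.0) = 85 − 15.07 = 69.93 dB.
packaged HVAC unit: 79 − 20·log₁₀(19.5/3.0) = 79 − 16.26 = 62.74 dB.
Σ 10^(L/10) = 1.230e+07 → L_total = 10·log₁₀(1.230e+07) = 70.90 dB.

70.9 dB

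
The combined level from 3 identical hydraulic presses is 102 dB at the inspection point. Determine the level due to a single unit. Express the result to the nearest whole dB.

For N identical incoherent sources L_total = L₁ + 10·log₁₀ N, so L₁ = 102 − 10·log₁₀(3) = 102 − 4.771.

97 dB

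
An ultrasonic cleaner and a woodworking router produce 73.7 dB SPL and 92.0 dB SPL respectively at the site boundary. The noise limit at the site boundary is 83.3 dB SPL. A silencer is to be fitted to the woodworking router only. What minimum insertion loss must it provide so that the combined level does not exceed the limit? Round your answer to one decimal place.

Everything except the woodworking router sums to 10^(73.7/10) = 2.344e+07 in linear terms, 73.70 dB SPL.
The limit corresponds to 10^(83.3/10) = 2.138e+08; subtracting the fixed part leaves 1.904e+08 for the woodworking router, i.e. 82.80 dB SPL.
So the woodworking router must be reduced from 92.0 to 82.80 dB SPL: IL = 9.20 dB.

9.2 dB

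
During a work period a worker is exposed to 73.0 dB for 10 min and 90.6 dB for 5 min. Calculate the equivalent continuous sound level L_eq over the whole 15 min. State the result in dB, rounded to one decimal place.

Weight each interval's intensity by its duration and average over T = 15 min:
Σ tᵢ·10^(Lᵢ/10) = 10·10^(73.0/10) + 5·10^(90.6/10) = 5.940e+09.
L_eq = 10·log₁₀(5.940e+09/15) = 85.98 dB.

86.0 dB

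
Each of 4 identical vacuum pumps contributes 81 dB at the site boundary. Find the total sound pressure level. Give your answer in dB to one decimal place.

With 4 equal, uncorrelated contributions the intensity is 4× that of one unit, giving a rise of 10·log₁₀ 4.
L_total = 81 + 10·log₁₀(4) = 81 + 6.021 = 87.02 dB.

87.0 dB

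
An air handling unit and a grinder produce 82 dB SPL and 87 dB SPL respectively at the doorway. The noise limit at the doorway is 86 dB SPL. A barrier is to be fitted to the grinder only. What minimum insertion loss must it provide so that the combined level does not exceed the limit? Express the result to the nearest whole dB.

The untreated sources together contribute 10^(82/10) = 1.585e+08, i.e. 82.00 dB SPL.
The limit corresponds to 10^(86/10) = 3.981e+08; subtracting the fixed part leaves 2.396e+08 for the grinder, i.e. 83.80 dB SPL.
So the grinder must be reduced from 87 to 83.80 dB SPL: IL = 3.20 dB.

3 dB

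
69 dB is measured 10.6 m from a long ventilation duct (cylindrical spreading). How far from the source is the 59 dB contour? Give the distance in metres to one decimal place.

For a line source L₁ − L₂ = 10·log₁₀(r₂/r₁), so r₂ = r₁·10^((L₁−L₂)/10).
r₂ = 10.6·10^((69−59)/10) = 10.6·10^(10.0/10) = 106.00 m.

106.0 m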